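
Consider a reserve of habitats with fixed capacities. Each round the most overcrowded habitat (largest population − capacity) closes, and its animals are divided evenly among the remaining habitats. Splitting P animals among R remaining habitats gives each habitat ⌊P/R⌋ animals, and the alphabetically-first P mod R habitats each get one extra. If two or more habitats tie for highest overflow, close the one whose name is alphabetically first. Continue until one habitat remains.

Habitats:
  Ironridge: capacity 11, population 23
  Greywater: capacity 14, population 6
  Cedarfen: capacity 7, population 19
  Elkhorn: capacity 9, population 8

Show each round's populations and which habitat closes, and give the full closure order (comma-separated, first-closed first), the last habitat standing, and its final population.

Round 1: Cedarfen=19 Elkhorn=8 Greywater=6 Ironridge=23 → close Cedarfen (overflow 12)
  19÷3 = 6 each, +1 to first 1
Round 2: Elkhorn=15 Greywater=12 Ironridge=29 → close Ironridge (overflow 18)
  29÷2 = 14 each, +1 to first 1
Round 3: Elkhorn=30 Greywater=26 → close Elkhorn (overflow 21)
  30÷1 = 30 each, +1 to first 0

Closure order: Cedarfen, Ironridge, Elkhorn
Last habitat: Greywater with 56 animals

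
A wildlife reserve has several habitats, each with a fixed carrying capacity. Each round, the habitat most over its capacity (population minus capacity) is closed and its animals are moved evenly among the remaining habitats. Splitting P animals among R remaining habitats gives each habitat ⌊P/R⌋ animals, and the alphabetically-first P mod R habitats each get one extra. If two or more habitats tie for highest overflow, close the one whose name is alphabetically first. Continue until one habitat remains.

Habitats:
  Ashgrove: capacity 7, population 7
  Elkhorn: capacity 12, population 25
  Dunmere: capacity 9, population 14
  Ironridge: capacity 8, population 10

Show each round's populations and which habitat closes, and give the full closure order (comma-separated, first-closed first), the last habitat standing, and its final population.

Round 1: Ashgrove=7 Dunmere=14 Elkhorn=25 Ironridge=10 → close Elkhorn (overflow 13)
  25÷3 = 8 each, +1 to first 1
Round 2: Ashgrove=16 Dunmere=22 Ironridge=18 → close Dunmere (overflow 13)
  22÷2 = 11 each, +1 to first 0
Round 3: Ashgrove=27 Ironridge=29 → close Ironridge (overflow 21)
  29÷1 = 29 each, +1 to first 0

Closure order: Elkhorn, Dunmere, Ironridge
Last habitat: Ashgrove with 56 animals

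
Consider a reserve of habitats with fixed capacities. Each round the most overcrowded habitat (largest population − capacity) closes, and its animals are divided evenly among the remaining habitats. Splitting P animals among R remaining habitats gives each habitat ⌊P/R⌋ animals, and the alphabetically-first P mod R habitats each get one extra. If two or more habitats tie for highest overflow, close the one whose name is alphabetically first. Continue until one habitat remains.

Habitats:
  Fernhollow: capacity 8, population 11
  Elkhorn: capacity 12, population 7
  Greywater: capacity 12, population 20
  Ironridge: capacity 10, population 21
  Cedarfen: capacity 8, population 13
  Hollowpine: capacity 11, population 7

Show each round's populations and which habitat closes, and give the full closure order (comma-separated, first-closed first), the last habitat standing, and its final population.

Round 1: Cedarfen=13 Elkhorn=7 Fernhollow=11 Greywater=20 Hollowpine=7 Ironridge=21 → close Ironridge (overflow 11)
  21÷5 = 4 each, +1 to first 1
Round 2: Cedarfen=18 Elkhorn=11 Fernhollow=15 Greywater=24 Hollowpine=11 → close Greywater (overflow 12)
  24÷4 = 6 each, +1 to first 0
Round 3: Cedarfen=24 Elkhorn=17 Fernhollow=21 Hollowpine=17 → close Cedarfen (overflow 16)
  24÷3 = 8 each, +1 to first 0
Round 4: Elkhorn=25 Fernhollow=29 Hollowpine=25 → close Fernhollow (overflow 21)
  29÷2 = 14 each, +1 to first 1
Round 5: Elkhorn=40 Hollowpine=39 → close Elkhorn (overflow 28)
  40÷1 = 40 each, +1 to first 0

Closure order: Ironridge, Greywater, Cedarfen, Fernhollow, Elkhorn
Last habitat: Hollowpine with 79 animals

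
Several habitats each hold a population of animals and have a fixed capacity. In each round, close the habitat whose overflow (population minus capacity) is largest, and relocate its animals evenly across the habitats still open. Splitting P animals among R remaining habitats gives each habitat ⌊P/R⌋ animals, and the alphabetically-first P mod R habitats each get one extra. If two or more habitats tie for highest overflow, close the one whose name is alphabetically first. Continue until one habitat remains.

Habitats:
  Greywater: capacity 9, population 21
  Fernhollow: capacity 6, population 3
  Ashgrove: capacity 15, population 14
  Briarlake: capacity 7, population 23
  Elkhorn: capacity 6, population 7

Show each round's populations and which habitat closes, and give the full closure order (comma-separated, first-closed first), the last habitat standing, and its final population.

Closure order: Briarlake, Greywater, Elkhorn, Ashgrove
Last habitat: Fernhollow with 68 animals

Round 1: Ashgrove=14 Briarlake=23 Elkhorn=7 Fernhollow=3 Greywater=21 → close Briarlake (overflow 16)
  23÷4 = 5 each, +1 to first 3
Round 2: Ashgrove=20 Elkhorn=13 Fernhollow=9 Greywater=26 → close Greywater (overflow 17)
  26÷3 = 8 each, +1 to first 2
Round 3: Ashgrove=29 Elkhorn=22 Fernhollow=17 → close Elkhorn (overflow 16)
  22÷2 = 11 each, +1 to first 0
Round 4: Ashgrove=40 Fernhollow=28 → close Ashgrove (overflow 25)
  40÷1 = 40 each, +1 to first 0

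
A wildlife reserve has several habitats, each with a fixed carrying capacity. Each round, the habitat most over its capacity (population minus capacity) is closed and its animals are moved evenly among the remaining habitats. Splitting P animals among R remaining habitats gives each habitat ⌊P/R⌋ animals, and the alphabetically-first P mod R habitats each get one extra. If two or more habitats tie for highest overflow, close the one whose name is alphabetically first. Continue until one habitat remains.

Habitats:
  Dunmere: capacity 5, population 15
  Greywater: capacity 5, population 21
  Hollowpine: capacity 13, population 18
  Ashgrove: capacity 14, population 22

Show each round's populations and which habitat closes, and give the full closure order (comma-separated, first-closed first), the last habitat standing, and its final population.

Round 1: Ashgrove=22 Dunmere=15 Greywater=21 Hollowpine=18 → close Greywater (overflow 16)
  21÷3 = 7 each, +1 to first 0
Round 2: Ashgrove=29 Dunmere=22 Hollowpine=25 → close Dunmere (overflow 17)
  22÷2 = 11 each, +1 to first 0
Round 3: Ashgrove=40 Hollowpine=36 → close Ashgrove (overflow 26)
  40÷1 = 40 each, +1 to first 0

Closure order: Greywater, Dunmere, Ashgrove
Last habitat: Hollowpine with 76 animals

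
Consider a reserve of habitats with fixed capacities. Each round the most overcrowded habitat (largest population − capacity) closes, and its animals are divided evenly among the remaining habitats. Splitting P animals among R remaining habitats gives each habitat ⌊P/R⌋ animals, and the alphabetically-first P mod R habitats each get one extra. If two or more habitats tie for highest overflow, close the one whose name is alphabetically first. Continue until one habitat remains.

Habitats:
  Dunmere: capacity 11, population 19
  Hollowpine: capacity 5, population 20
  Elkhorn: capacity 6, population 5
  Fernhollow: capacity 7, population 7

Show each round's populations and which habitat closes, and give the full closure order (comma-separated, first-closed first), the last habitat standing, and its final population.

Closure order: Hollowpine, Dunmere, Elkhorn
Last habitat: Fernhollow with 51 animals

Round 1: Dunmere=19 Elkhorn=5 Fernhollow=7 Hollowpine=20 → close Hollowpine (overflow 15)
  20÷3 = 6 each, +1 to first 2
Round 2: Dunmere=26 Elkhorn=12 Fernhollow=13 → close Dunmere (overflow 15)
  26÷2 = 13 each, +1 to first 0
Round 3: Elkhorn=25 Fernhollow=26 → close Elkhorn (overflow 19)
  25÷1 = 25 each, +1 to first 0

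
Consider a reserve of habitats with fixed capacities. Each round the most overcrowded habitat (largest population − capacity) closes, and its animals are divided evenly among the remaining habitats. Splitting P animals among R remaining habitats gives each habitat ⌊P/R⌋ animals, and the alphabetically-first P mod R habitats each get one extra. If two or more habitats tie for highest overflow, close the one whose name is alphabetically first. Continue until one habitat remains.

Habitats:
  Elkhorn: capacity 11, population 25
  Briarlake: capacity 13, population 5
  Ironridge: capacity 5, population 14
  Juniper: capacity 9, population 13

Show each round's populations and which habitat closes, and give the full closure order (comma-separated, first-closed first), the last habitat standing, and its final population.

Round 1: Briarlake=5 Elkhorn=25 Ironridge=14 Juniper=13 → close Elkhorn (overflow 14)
  25÷3 = 8 each, +1 to first 1
Round 2: Briarlake=14 Ironridge=22 Juniper=21 → close Ironridge (overflow 17)
  22÷2 = 11 each, +1 to first 0
Round 3: Briarlake=25 Juniper=32 → close Juniper (overflow 23)
  32÷1 = 32 each, +1 to first 0

Closure order: Elkhorn, Ironridge, Juniper
Last habitat: Briarlake with 57 animals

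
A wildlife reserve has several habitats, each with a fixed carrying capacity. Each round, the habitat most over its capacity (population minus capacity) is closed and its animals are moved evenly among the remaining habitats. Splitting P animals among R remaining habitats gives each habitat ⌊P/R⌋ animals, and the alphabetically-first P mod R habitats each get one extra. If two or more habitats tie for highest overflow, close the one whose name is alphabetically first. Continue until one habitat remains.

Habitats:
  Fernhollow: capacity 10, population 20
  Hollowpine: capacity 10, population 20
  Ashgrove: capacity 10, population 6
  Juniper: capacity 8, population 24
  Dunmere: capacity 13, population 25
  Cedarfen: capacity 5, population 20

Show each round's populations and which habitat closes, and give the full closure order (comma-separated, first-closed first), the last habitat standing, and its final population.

Closure order: Juniper, Cedarfen, Dunmere, Fernhollow, Hollowpine
Last habitat: Ashgrove with 115 animals

Round 1: Ashgrove=6 Cedarfen=20 Dunmere=25 Fernhollow=20 Hollowpine=20 Juniper=24 → close Juniper (overflow 16)
  24÷5 = 4 each, +1 to first 4
Round 2: Ashgrove=11 Cedarfen=25 Dunmere=30 Fernhollow=25 Hollowpine=24 → close Cedarfen (overflow 20)
  25÷4 = 6 each, +1 to first 1
Round 3: Ashgrove=18 Dunmere=36 Fernhollow=31 Hollowpine=30 → close Dunmere (overflow 23)
  36÷3 = 12 each, +1 to first 0
Round 4: Ashgrove=30 Fernhollow=43 Hollowpine=42 → close Fernhollow (overflow 33)
  43÷2 = 21 each, +1 to first 1
Round 5: Ashgrove=52 Hollowpine=63 → close Hollowpine (overflow 53)
  63÷1 = 63 each, +1 to first 0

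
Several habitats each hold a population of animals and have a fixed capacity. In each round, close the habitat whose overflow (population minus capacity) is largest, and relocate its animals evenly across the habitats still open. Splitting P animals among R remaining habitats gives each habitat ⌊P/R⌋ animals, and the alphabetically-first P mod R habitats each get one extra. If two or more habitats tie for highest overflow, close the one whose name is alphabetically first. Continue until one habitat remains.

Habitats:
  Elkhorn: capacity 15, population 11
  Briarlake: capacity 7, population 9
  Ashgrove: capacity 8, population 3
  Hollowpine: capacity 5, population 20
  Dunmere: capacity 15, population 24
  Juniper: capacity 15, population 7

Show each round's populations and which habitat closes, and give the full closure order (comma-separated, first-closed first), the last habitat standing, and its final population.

Round 1: Ashgrove=3 Briarlake=9 Dunmere=24 Elkhorn=11 Hollowpine=20 Juniper=7 → close Hollowpine (overflow 15)
  20÷5 = 4 each, +1 to first 0
Round 2: Ashgrove=7 Briarlake=13 Dunmere=28 Elkhorn=15 Juniper=11 → close Dunmere (overflow 13)
  28÷4 = 7 each, +1 to first 0
Round 3: Ashgrove=14 Briarlake=20 Elkhorn=22 Juniper=18 → close Briarlake (overflow 13)
  20÷3 = 6 each, +1 to first 2
Round 4: Ashgrove=21 Elkhorn=29 Juniper=24 → close Elkhorn (overflow 14)
  29÷2 = 14 each, +1 to first 1
Round 5: Ashgrove=36 Juniper=38 → close Ashgrove (overflow 28)
  36÷1 = 36 each, +1 to first 0

Closure order: Hollowpine, Dunmere, Briarlake, Elkhorn, Ashgrove
Last habitat: Juniper with 74 animals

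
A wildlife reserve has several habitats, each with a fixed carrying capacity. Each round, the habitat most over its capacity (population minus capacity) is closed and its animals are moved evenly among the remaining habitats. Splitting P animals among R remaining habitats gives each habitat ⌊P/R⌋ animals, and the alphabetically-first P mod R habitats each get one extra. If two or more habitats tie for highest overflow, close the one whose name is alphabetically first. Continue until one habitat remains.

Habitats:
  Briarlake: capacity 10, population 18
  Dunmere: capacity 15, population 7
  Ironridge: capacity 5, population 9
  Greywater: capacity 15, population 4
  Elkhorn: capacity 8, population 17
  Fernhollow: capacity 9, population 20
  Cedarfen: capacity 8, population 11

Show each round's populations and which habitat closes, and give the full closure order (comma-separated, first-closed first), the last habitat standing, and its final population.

Round 1: Briarlake=18 Cedarfen=11 Dunmere=7 Elkhorn=17 Fernhollow=20 Greywater=4 Ironridge=9 → close Fernhollow (overflow 11)
  20÷6 = 3 each, +1 to first 2
Round 2: Briarlake=22 Cedarfen=15 Dunmere=10 Elkhorn=20 Greywater=7 Ironridge=12 → close Briarlake (overflow 12)
  22÷5 = 4 each, +1 to first 2
Round 3: Cedarfen=20 Dunmere=15 Elkhorn=24 Greywater=11 Ironridge=16 → close Elkhorn (overflow 16)
  24÷4 = 6 each, +1 to first 0
Round 4: Cedarfen=26 Dunmere=21 Greywater=17 Ironridge=22 → close Cedarfen (overflow 18)
  26÷3 = 8 each, +1 to first 2
Round 5: Dunmere=30 Greywater=26 Ironridge=30 → close Ironridge (overflow 25)
  30÷2 = 15 each, +1 to first 0
Round 6: Dunmere=45 Greywater=41 → close Dunmere (overflow 30)
  45÷1 = 45 each, +1 to first 0

Closure order: Fernhollow, Briarlake, Elkhorn, Cedarfen, Ironridge, Dunmere
Last habitat: Greywater with 86 animals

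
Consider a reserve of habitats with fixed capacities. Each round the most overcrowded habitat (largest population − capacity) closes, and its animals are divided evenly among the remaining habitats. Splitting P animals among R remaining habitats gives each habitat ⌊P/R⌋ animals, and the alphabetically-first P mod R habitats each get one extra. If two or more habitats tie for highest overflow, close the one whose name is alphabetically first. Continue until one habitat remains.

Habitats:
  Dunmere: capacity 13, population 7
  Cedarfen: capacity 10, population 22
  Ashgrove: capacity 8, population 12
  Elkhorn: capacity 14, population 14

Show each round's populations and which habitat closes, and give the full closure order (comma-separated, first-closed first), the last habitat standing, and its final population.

Closure order: Cedarfen, Ashgrove, Elkhorn
Last habitat: Dunmere with 55 animals

Round 1: Ashgrove=12 Cedarfen=22 Dunmere=7 Elkhorn=14 → close Cedarfen (overflow 12)
  22÷3 = 7 each, +1 to first 1
Round 2: Ashgrove=20 Dunmere=14 Elkhorn=21 → close Ashgrove (overflow 12)
  20÷2 = 10 each, +1 to first 0
Round 3: Dunmere=24 Elkhorn=31 → close Elkhorn (overflow 17)
  31÷1 = 31 each, +1 to first 0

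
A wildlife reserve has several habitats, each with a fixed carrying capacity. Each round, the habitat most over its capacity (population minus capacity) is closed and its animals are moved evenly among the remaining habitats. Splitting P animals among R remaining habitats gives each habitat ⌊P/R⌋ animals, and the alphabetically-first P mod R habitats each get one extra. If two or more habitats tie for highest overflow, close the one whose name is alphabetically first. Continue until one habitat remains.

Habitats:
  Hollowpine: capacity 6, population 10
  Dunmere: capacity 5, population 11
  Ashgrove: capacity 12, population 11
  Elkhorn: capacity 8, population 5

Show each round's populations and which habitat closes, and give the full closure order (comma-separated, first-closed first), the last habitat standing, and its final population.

Round 1: Ashgrove=11 Dunmere=11 Elkhorn=5 Hollowpine=10 → close Dunmere (overflow 6)
  11÷3 = 3 each, +1 to first 2
Round 2: Ashgrove=15 Elkhorn=9 Hollowpine=13 → close Hollowpine (overflow 7)
  13÷2 = 6 each, +1 to first 1
Round 3: Ashgrove=22 Elkhorn=15 → close Ashgrove (overflow 10)
  22÷1 = 22 each, +1 to first 0

Closure order: Dunmere, Hollowpine, Ashgrove
Last habitat: Elkhorn with 37 animals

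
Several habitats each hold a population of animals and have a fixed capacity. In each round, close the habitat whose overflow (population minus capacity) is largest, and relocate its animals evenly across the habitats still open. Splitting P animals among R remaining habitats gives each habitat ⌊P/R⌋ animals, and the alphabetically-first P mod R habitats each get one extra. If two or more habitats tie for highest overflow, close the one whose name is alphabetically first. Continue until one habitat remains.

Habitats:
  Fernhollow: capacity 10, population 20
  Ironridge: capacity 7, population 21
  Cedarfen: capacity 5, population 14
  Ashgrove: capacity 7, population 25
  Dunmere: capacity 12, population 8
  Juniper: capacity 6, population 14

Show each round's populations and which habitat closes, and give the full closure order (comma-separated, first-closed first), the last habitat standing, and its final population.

Closure order: Ashgrove, Ironridge, Cedarfen, Fernhollow, Juniper
Last habitat: Dunmere with 102 animals

Round 1: Ashgrove=25 Cedarfen=14 Dunmere=8 Fernhollow=20 Ironridge=21 Juniper=14 → close Ashgrove (overflow 18)
  25÷5 = 5 each, +1 to first 0
Round 2: Cedarfen=19 Dunmere=13 Fernhollow=25 Ironridge=26 Juniper=19 → close Ironridge (overflow 19)
  26÷4 = 6 each, +1 to first 2
Round 3: Cedarfen=26 Dunmere=20 Fernhollow=31 Juniper=25 → close Cedarfen (overflow 21)
  26÷3 = 8 each, +1 to first 2
Round 4: Dunmere=29 Fernhollow=40 Juniper=33 → close Fernhollow (overflow 30)
  40÷2 = 20 each, +1 to first 0
Round 5: Dunmere=49 Juniper=53 → close Juniper (overflow 47)
  53÷1 = 53 each, +1 to first 0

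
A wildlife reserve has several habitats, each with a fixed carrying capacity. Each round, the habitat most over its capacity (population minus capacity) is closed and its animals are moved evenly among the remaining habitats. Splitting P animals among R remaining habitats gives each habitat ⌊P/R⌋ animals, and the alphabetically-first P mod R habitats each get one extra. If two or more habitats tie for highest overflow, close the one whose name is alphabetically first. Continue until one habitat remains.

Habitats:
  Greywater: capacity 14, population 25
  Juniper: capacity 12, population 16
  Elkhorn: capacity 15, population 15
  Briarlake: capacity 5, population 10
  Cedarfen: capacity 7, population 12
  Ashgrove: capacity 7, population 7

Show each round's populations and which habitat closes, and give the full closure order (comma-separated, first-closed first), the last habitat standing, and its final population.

Round 1: Ashgrove=7 Briarlake=10 Cedarfen=12 Elkhorn=15 Greywater=25 Juniper=16 → close Greywater (overflow 11)
  25÷5 = 5 each, +1 to first 0
Round 2: Ashgrove=12 Briarlake=15 Cedarfen=17 Elkhorn=20 Juniper=21 → close Briarlake (overflow 10)
  15÷4 = 3 each, +1 to first 3
Round 3: Ashgrove=16 Cedarfen=21 Elkhorn=24 Juniper=24 → close Cedarfen (overflow 14)
  21÷3 = 7 each, +1 to first 0
Round 4: Ashgrove=23 Elkhorn=31 Juniper=31 → close Juniper (overflow 19)
  31÷2 = 15 each, +1 to first 1
Round 5: Ashgrove=39 Elkhorn=46 → close Ashgrove (overflow 32)
  39÷1 = 39 each, +1 to first 0

Closure order: Greywater, Briarlake, Cedarfen, Juniper, Ashgrove
Last habitat: Elkhorn with 85 animals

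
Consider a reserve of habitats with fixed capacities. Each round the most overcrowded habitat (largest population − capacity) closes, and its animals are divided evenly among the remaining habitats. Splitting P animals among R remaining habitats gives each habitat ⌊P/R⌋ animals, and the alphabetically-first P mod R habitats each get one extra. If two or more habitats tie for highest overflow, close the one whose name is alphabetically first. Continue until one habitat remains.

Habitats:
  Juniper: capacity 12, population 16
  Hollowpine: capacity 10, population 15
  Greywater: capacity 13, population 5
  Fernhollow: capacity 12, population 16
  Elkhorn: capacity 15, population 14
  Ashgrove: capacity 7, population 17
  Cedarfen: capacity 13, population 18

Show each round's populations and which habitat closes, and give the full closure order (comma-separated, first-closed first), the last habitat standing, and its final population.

Round 1: Ashgrove=17 Cedarfen=18 Elkhorn=14 Fernhollow=16 Greywater=5 Hollowpine=15 Juniper=16 → close Ashgrove (overflow 10)
  17÷6 = 2 each, +1 to first 5
Round 2: Cedarfen=21 Elkhorn=17 Fernhollow=19 Greywater=8 Hollowpine=18 Juniper=18 → close Cedarfen (overflow 8)
  21÷5 = 4 each, +1 to first 1
Round 3: Elkhorn=22 Fernhollow=23 Greywater=12 Hollowpine=22 Juniper=22 → close Hollowpine (overflow 12)
  22÷4 = 5 each, +1 to first 2
Round 4: Elkhorn=28 Fernhollow=29 Greywater=17 Juniper=27 → close Fernhollow (overflow 17)
  29÷3 = 9 each, +1 to first 2
Round 5: Elkhorn=38 Greywater=27 Juniper=36 → close Juniper (overflow 24)
  36÷2 = 18 each, +1 to first 0
Round 6: Elkhorn=56 Greywater=45 → close Elkhorn (overflow 41)
  56÷1 = 56 each, +1 to first 0

Closure order: Ashgrove, Cedarfen, Hollowpine, Fernhollow, Juniper, Elkhorn
Last habitat: Greywater with 101 animals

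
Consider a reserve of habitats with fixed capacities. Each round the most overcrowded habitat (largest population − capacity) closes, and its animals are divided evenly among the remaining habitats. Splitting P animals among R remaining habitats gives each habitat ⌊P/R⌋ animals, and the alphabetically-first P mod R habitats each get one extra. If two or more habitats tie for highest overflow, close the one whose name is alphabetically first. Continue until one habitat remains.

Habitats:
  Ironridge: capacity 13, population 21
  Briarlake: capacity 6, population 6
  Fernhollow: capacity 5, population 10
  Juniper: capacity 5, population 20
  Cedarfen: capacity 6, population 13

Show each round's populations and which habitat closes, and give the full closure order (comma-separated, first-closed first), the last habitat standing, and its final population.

Closure order: Juniper, Ironridge, Cedarfen, Fernhollow
Last habitat: Briarlake with 70 animals

Round 1: Briarlake=6 Cedarfen=13 Fernhollow=10 Ironridge=21 Juniper=20 → close Juniper (overflow 15)
  20÷4 = 5 each, +1 to first 0
Round 2: Briarlake=11 Cedarfen=18 Fernhollow=15 Ironridge=26 → close Ironridge (overflow 13)
  26÷3 = 8 each, +1 to first 2
Round 3: Briarlake=20 Cedarfen=27 Fernhollow=23 → close Cedarfen (overflow 21)
  27÷2 = 13 each, +1 to first 1
Round 4: Briarlake=34 Fernhollow=36 → close Fernhollow (overflow 31)
  36÷1 = 36 each, +1 to first 0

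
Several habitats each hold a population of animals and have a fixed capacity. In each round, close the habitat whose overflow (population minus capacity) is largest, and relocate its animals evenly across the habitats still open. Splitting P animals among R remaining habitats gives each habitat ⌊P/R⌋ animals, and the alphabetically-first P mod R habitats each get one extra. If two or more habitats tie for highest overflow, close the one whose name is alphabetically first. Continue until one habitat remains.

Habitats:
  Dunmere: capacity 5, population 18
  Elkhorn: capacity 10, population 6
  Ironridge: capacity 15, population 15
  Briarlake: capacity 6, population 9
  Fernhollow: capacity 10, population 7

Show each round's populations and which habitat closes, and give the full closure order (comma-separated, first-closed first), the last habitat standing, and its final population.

Closure order: Dunmere, Briarlake, Ironridge, Elkhorn
Last habitat: Fernhollow with 55 animals

Round 1: Briarlake=9 Dunmere=18 Elkhorn=6 Fernhollow=7 Ironridge=15 → close Dunmere (overflow 13)
  18÷4 = 4 each, +1 to first 2
Round 2: Briarlake=14 Elkhorn=11 Fernhollow=11 Ironridge=19 → close Briarlake (overflow 8)
  14÷3 = 4 each, +1 to first 2
Round 3: Elkhorn=16 Fernhollow=16 Ironridge=23 → close Ironridge (overflow 8)
  23÷2 = 11 each, +1 to first 1
Round 4: Elkhorn=28 Fernhollow=27 → close Elkhorn (overflow 18)
  28÷1 = 28 each, +1 to first 0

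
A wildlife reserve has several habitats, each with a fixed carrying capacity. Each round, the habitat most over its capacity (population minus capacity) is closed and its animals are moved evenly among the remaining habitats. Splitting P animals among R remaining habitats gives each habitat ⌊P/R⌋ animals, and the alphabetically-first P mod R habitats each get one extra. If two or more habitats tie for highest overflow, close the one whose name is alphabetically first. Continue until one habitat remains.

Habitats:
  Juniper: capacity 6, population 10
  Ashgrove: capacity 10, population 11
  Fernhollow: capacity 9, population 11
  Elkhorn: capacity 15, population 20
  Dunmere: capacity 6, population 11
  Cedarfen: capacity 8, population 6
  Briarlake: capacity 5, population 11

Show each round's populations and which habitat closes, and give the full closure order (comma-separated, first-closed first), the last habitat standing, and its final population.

Closure order: Briarlake, Dunmere, Elkhorn, Ashgrove, Fernhollow, Juniper
Last habitat: Cedarfen with 80 animals

Round 1: Ashgrove=11 Briarlake=11 Cedarfen=6 Dunmere=11 Elkhorn=20 Fernhollow=11 Juniper=10 → close Briarlake (overflow 6)
  11÷6 = 1 each, +1 to first 5
Round 2: Ashgrove=13 Cedarfen=8 Dunmere=13 Elkhorn=22 Fernhollow=13 Juniper=11 → close Dunmere (overflow 7)
  13÷5 = 2 each, +1 to first 3
Round 3: Ashgrove=16 Cedarfen=11 Elkhorn=25 Fernhollow=15 Juniper=13 → close Elkhorn (overflow 10)
  25÷4 = 6 each, +1 to first 1
Round 4: Ashgrove=23 Cedarfen=17 Fernhollow=21 Juniper=19 → close Ashgrove (overflow 13)
  23÷3 = 7 each, +1 to first 2
Round 5: Cedarfen=25 Fernhollow=29 Juniper=26 → close Fernhollow (overflow 20)
  29÷2 = 14 each, +1 to first 1
Round 6: Cedarfen=40 Juniper=40 → close Juniper (overflow 34)
  40÷1 = 40 each, +1 to first 0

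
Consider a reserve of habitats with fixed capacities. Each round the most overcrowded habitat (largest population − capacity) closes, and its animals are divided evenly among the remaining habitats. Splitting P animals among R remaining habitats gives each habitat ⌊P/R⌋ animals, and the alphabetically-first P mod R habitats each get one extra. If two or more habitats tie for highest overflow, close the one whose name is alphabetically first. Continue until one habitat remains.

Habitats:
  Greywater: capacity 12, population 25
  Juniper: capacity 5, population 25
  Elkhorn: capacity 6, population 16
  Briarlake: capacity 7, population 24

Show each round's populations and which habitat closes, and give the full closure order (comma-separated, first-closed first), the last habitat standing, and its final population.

Closure order: Juniper, Briarlake, Greywater
Last habitat: Elkhorn with 90 animals

Round 1: Briarlake=24 Elkhorn=16 Greywater=25 Juniper=25 → close Juniper (overflow 20)
  25÷3 = 8 each, +1 to first 1
Round 2: Briarlake=33 Elkhorn=24 Greywater=33 → close Briarlake (overflow 26)
  33÷2 = 16 each, +1 to first 1
Round 3: Elkhorn=41 Greywater=49 → close Greywater (overflow 37)
  49÷1 = 49 each, +1 to first 0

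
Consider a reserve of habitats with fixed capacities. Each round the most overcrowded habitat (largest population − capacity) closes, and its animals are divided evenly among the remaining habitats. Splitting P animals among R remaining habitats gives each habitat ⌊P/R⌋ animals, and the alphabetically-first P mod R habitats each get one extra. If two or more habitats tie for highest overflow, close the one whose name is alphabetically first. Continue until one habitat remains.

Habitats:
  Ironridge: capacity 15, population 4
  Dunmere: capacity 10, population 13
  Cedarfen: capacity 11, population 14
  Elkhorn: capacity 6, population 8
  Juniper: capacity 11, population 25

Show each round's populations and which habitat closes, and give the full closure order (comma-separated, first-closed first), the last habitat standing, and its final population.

Closure order: Juniper, Cedarfen, Dunmere, Elkhorn
Last habitat: Ironridge with 64 animals

Round 1: Cedarfen=14 Dunmere=13 Elkhorn=8 Ironridge=4 Juniper=25 → close Juniper (overflow 14)
  25÷4 = 6 each, +1 to first 1
Round 2: Cedarfen=21 Dunmere=19 Elkhorn=14 Ironridge=10 → close Cedarfen (overflow 10)
  21÷3 = 7 each, +1 to first 0
Round 3: Dunmere=26 Elkhorn=21 Ironridge=17 → close Dunmere (overflow 16)
  26÷2 = 13 each, +1 to first 0
Round 4: Elkhorn=34 Ironridge=30 → close Elkhorn (overflow 28)
  34÷1 = 34 each, +1 to first 0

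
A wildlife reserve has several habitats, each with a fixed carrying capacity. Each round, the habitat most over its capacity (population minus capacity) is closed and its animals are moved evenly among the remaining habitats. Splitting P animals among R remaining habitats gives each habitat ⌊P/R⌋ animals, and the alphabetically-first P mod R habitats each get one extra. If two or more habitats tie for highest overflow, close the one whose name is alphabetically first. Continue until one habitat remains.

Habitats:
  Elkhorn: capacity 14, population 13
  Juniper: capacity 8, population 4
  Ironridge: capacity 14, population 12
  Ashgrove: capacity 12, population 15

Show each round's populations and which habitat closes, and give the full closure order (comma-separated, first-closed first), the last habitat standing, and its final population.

Round 1: Ashgrove=15 Elkhorn=13 Ironridge=12 Juniper=4 → close Ashgrove (overflow 3)
  15÷3 = 5 each, +1 to first 0
Round 2: Elkhorn=18 Ironridge=17 Juniper=9 → close Elkhorn (overflow 4)
  18÷2 = 9 each, +1 to first 0
Round 3: Ironridge=26 Juniper=18 → close Ironridge (overflow 12)
  26÷1 = 26 each, +1 to first 0

Closure order: Ashgrove, Elkhorn, Ironridge
Last habitat: Juniper with 44 animals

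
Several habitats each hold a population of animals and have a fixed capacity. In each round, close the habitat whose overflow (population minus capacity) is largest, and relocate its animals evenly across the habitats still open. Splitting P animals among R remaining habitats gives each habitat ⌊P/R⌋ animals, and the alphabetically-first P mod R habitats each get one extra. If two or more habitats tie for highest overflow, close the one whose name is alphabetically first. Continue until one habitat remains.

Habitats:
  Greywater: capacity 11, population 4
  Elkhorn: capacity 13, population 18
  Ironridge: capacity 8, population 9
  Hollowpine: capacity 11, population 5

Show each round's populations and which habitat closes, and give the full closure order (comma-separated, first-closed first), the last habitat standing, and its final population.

Closure order: Elkhorn, Ironridge, Greywater
Last habitat: Hollowpine with 36 animals

Round 1: Elkhorn=18 Greywater=4 Hollowpine=5 Ironridge=9 → close Elkhorn (overflow 5)
  18÷3 = 6 each, +1 to first 0
Round 2: Greywater=10 Hollowpine=11 Ironridge=15 → close Ironridge (overflow 7)
  15÷2 = 7 each, +1 to first 1
Round 3: Greywater=18 Hollowpine=18 → close Greywater (overflow 7)
  18÷1 = 18 each, +1 to first 0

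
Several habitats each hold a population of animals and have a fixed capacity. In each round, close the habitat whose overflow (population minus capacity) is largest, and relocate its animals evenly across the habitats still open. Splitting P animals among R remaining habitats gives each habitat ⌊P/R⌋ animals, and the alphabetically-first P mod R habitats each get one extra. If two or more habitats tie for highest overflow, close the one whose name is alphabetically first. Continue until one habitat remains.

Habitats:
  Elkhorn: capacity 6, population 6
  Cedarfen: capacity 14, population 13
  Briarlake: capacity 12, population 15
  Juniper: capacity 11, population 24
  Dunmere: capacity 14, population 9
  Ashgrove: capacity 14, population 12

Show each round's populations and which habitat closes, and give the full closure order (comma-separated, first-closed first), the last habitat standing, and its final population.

Closure order: Juniper, Briarlake, Cedarfen, Ashgrove, Elkhorn
Last habitat: Dunmere with 79 animals

Round 1: Ashgrove=12 Briarlake=15 Cedarfen=13 Dunmere=9 Elkhorn=6 Juniper=24 → close Juniper (overflow 13)
  24÷5 = 4 each, +1 to first 4
Round 2: Ashgrove=17 Briarlake=20 Cedarfen=18 Dunmere=14 Elkhorn=10 → close Briarlake (overflow 8)
  20÷4 = 5 each, +1 to first 0
Round 3: Ashgrove=22 Cedarfen=23 Dunmere=19 Elkhorn=15 → close Cedarfen (overflow 9)
  23÷3 = 7 each, +1 to first 2
Round 4: Ashgrove=30 Dunmere=27 Elkhorn=22 → close Ashgrove (overflow 16)
  30÷2 = 15 each, +1 to first 0
Round 5: Dunmere=42 Elkhorn=37 → close Elkhorn (overflow 31)
  37÷1 = 37 each, +1 to first 0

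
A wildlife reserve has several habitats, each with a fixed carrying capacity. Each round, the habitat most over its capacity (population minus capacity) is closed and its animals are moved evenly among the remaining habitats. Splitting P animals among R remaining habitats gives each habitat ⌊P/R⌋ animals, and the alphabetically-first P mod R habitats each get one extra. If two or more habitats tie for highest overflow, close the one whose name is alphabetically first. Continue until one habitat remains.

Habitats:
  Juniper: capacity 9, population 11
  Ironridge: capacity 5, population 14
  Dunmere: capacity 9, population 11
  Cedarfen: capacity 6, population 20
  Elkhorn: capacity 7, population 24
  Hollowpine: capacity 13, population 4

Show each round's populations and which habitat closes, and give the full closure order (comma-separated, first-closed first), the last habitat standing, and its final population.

Round 1: Cedarfen=20 Dunmere=11 Elkhorn=24 Hollowpine=4 Ironridge=14 Juniper=11 → close Elkhorn (overflow 17)
  24÷5 = 4 each, +1 to first 4
Round 2: Cedarfen=25 Dunmere=16 Hollowpine=9 Ironridge=19 Juniper=15 → close Cedarfen (overflow 19)
  25÷4 = 6 each, +1 to first 1
Round 3: Dunmere=23 Hollowpine=15 Ironridge=25 Juniper=21 → close Ironridge (overflow 20)
  25÷3 = 8 each, +1 to first 1
Round 4: Dunmere=32 Hollowpine=23 Juniper=29 → close Dunmere (overflow 23)
  32÷2 = 16 each, +1 to first 0
Round 5: Hollowpine=39 Juniper=45 → close Juniper (overflow 36)
  45÷1 = 45 each, +1 to first 0

Closure order: Elkhorn, Cedarfen, Ironridge, Dunmere, Juniper
Last habitat: Hollowpine with 84 animals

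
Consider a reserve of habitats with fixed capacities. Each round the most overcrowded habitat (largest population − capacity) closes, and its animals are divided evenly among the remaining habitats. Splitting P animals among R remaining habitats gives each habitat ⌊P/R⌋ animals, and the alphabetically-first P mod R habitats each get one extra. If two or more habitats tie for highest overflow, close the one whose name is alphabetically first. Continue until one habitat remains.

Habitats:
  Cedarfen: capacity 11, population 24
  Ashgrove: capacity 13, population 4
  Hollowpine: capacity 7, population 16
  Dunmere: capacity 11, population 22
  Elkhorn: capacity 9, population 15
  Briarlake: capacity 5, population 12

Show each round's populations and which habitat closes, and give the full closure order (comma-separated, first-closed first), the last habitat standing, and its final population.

Round 1: Ashgrove=4 Briarlake=12 Cedarfen=24 Dunmere=22 Elkhorn=15 Hollowpine=16 → close Cedarfen (overflow 13)
  24÷5 = 4 each, +1 to first 4
Round 2: Ashgrove=9 Briarlake=17 Dunmere=27 Elkhorn=20 Hollowpine=20 → close Dunmere (overflow 16)
  27÷4 = 6 each, +1 to first 3
Round 3: Ashgrove=16 Briarlake=24 Elkhorn=27 Hollowpine=26 → close Briarlake (overflow 19)
  24÷3 = 8 each, +1 to first 0
Round 4: Ashgrove=24 Elkhorn=35 Hollowpine=34 → close Hollowpine (overflow 27)
  34÷2 = 17 each, +1 to first 0
Round 5: Ashgrove=41 Elkhorn=52 → close Elkhorn (overflow 43)
  52÷1 = 52 each, +1 to first 0

Closure order: Cedarfen, Dunmere, Briarlake, Hollowpine, Elkhorn
Last habitat: Ashgrove with 93 animals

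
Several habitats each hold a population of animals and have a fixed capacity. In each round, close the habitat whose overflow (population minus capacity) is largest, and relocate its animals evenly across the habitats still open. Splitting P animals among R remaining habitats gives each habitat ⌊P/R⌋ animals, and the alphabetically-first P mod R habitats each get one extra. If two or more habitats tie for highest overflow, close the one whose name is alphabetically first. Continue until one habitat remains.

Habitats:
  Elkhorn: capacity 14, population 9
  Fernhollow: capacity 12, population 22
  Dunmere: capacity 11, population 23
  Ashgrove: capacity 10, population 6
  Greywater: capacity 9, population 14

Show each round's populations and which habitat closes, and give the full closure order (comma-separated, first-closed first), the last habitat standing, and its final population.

Closure order: Dunmere, Fernhollow, Greywater, Ashgrove
Last habitat: Elkhorn with 74 animals

Round 1: Ashgrove=6 Dunmere=23 Elkhorn=9 Fernhollow=22 Greywater=14 → close Dunmere (overflow 12)
  23÷4 = 5 each, +1 to first 3
Round 2: Ashgrove=12 Elkhorn=15 Fernhollow=28 Greywater=19 → close Fernhollow (overflow 16)
  28÷3 = 9 each, +1 to first 1
Round 3: Ashgrove=22 Elkhorn=24 Greywater=28 → close Greywater (overflow 19)
  28÷2 = 14 each, +1 to first 0
Round 4: Ashgrove=36 Elkhorn=38 → close Ashgrove (overflow 26)
  36÷1 = 36 each, +1 to first 0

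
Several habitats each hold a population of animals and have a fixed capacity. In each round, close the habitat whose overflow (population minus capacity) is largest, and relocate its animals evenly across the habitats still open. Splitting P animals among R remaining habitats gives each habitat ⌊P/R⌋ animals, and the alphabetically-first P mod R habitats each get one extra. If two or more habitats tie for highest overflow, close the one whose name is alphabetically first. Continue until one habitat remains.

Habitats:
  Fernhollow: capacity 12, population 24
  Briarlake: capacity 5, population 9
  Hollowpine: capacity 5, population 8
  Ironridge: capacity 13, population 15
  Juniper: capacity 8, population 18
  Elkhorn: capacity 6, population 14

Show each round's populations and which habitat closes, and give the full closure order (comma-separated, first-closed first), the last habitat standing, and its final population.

Round 1: Briarlake=9 Elkhorn=14 Fernhollow=24 Hollowpine=8 Ironridge=15 Juniper=18 → close Fernhollow (overflow 12)
  24÷5 = 4 each, +1 to first 4
Round 2: Briarlake=14 Elkhorn=19 Hollowpine=13 Ironridge=20 Juniper=22 → close Juniper (overflow 14)
  22÷4 = 5 each, +1 to first 2
Round 3: Briarlake=20 Elkhorn=25 Hollowpine=18 Ironridge=25 → close Elkhorn (overflow 19)
  25÷3 = 8 each, +1 to first 1
Round 4: Briarlake=29 Hollowpine=26 Ironridge=33 → close Briarlake (overflow 24)
  29÷2 = 14 each, +1 to first 1
Round 5: Hollowpine=41 Ironridge=47 → close Hollowpine (overflow 36)
  41÷1 = 41 each, +1 to first 0

Closure order: Fernhollow, Juniper, Elkhorn, Briarlake, Hollowpine
Last habitat: Ironridge with 88 animals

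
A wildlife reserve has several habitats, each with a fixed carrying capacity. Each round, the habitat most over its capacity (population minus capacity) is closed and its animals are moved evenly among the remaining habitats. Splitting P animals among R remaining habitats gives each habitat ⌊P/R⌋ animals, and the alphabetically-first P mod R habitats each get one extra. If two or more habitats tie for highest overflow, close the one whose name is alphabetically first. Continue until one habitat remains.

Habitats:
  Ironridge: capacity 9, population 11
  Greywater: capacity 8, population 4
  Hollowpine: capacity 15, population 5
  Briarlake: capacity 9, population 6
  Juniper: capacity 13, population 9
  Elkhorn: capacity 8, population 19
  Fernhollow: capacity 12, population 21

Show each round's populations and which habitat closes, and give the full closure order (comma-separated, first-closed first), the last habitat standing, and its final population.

Closure order: Elkhorn, Fernhollow, Ironridge, Briarlake, Greywater, Juniper
Last habitat: Hollowpine with 75 animals

Round 1: Briarlake=6 Elkhorn=19 Fernhollow=21 Greywater=4 Hollowpine=5 Ironridge=11 Juniper=9 → close Elkhorn (overflow 11)
  19÷6 = 3 each, +1 to first 1
Round 2: Briarlake=10 Fernhollow=24 Greywater=7 Hollowpine=8 Ironridge=14 Juniper=12 → close Fernhollow (overflow 12)
  24÷5 = 4 each, +1 to first 4
Round 3: Briarlake=15 Greywater=12 Hollowpine=13 Ironridge=19 Juniper=16 → close Ironridge (overflow 10)
  19÷4 = 4 each, +1 to first 3
Round 4: Briarlake=20 Greywater=17 Hollowpine=18 Juniper=20 → close Briarlake (overflow 11)
  20÷3 = 6 each, +1 to first 2
Round 5: Greywater=24 Hollowpine=25 Juniper=26 → close Greywater (overflow 16)
  24÷2 = 12 each, +1 to first 0
Round 6: Hollowpine=37 Juniper=38 → close Juniper (overflow 25)
  38÷1 = 38 each, +1 to first 0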